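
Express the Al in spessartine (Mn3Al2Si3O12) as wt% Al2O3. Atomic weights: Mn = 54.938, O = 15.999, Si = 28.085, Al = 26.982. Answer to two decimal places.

20.60 wt%

Molar mass of Mn3Al2Si3O12 = 3·54.938 + 2·26.982 + 3·28.085 + 12·15.999 = 495.021 g/mol.
Each formula unit contains 2 Al, equivalent to 2/2 = 1.0000 mol Al2O3.
M(Al2O3) = 2×26.982 + 3×15.999 = 101.961 g/mol.
Mass of Al2O3 per formula unit = 1.0000 × 101.961 = 101.961 g.
Al2O3 wt% = 101.961 / 495.021 × 100 = 20.60%.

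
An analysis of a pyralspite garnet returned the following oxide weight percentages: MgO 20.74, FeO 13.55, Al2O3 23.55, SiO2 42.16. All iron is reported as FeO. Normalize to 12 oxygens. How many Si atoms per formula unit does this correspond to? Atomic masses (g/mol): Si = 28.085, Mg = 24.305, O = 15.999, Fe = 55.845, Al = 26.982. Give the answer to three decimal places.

20.74 wt% MgO ÷ 40.304 g/mol = 0.51459 mol, giving 0.51459 Mg and 0.51459 O.
13.55 wt% FeO ÷ 71.844 g/mol = 0.18860 mol, giving 0.18860 Fe and 0.18860 O.
23.55 wt% Al2O3 ÷ 101.961 g/mol = 0.23097 mol, giving 0.46194 Al and 0.69291 O.
42.16 wt% SiO2 ÷ 60.083 g/mol = 0.70170 mol, giving 0.70170 Si and 1.40340 O.
Oxygen sums to 2.79950; scaling by 12/2.79950 = 4.28648 puts the formula on 12 O.
Si: 0.70170 × 4.28648 = 3.008 atoms per formula unit.

3.008 Si apfu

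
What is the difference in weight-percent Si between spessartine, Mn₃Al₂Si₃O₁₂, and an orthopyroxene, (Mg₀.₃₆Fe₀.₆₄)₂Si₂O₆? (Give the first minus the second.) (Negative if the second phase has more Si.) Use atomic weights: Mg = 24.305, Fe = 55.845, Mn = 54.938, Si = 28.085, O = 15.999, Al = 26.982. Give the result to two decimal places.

M(Mn₃Al₂Si₃O₁₂) = 495.021 g/mol, so wt% Si = 84.255/495.021 × 100 = 17.02%.
M((Mg₀.₃₆Fe₀.₆₄)₂Si₂O₆) = 241.145 g/mol, so wt% Si = 56.170/241.145 × 100 = 23.29%.
17.02 − 23.29 = -6.27 pp.

-6.27 percentage points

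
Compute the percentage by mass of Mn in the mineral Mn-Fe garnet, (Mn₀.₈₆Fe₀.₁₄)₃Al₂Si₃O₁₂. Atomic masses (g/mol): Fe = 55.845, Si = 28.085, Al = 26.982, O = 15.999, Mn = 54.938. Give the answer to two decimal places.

28.61 mass %

M((Mn₀.₈₆Fe₀.₁₄)₃Al₂Si₃O₁₂) = 495.402 g/mol.
Mn contributes 2.58 × 54.938 = 141.740 g per mole.
141.740/495.402 = 0.2861 → 28.61%.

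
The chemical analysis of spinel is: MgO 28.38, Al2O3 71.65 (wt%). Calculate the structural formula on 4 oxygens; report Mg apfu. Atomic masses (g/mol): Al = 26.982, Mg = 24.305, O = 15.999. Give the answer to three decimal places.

1.002 Mg apfu

MgO: 28.38/40.304 = 0.70415 mol → 0.70415 mol Mg, 0.70415 mol O.
Al2O3: 71.65/101.961 = 0.70272 mol → 1.40544 mol Al, 2.10816 mol O.
Total oxygen = 2.81231 mol. Normalization factor = 4/2.81231 = 1.42232.
Mg per 4 O = 0.70415 × 1.42232 = 1.002.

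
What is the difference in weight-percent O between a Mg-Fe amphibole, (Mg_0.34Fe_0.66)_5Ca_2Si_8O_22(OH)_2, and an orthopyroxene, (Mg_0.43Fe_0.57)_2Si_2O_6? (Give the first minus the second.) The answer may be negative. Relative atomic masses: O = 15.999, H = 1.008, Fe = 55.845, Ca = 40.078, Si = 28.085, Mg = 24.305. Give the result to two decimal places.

1.35 percentage points

M((Mg_0.34Fe_0.66)_5Ca_2Si_8O_22(OH)_2) = 916.435 g/mol, so wt% O = 383.976/916.435 × 100 = 41.90%.
M((Mg_0.43Fe_0.57)_2Si_2O_6) = 236.730 g/mol, so wt% O = 95.994/236.730 × 100 = 40.55%.
41.90 − 40.55 = 1.35 pp.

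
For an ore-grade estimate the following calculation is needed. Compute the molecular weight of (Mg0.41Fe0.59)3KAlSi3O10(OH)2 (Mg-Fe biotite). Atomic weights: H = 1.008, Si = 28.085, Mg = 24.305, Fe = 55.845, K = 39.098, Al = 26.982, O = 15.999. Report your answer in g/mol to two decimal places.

M = 1.23×24.305 + 1.77×55.845 + 1×39.098 + 1×26.982 + 3×28.085 + 12×15.999 + 2×1.008

473.08 g/mol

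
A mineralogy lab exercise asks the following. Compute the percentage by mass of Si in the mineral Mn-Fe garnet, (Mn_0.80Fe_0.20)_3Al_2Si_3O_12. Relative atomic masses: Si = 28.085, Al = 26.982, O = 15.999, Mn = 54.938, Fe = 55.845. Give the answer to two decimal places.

17.00 wt%

M((Mn_0.80Fe_0.20)_3Al_2Si_3O_12) = 495.565 g/mol.
Si contributes 3 × 28.085 = 84.255 g per mole.
84.255/495.565 = 0.1700 → 17.00%.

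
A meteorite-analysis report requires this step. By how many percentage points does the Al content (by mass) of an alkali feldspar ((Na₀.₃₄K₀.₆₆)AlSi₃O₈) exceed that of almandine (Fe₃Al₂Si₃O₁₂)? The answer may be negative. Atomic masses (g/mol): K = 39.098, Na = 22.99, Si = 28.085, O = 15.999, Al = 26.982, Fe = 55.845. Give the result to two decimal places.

First mineral: 26.982 g Al in 272.850 g formula = 9.89 wt% Al.
Second mineral: 53.964 g Al in 497.742 g formula = 10.84 wt% Al.
9.89% − 10.84% gives a difference of -0.95 percentage points.

-0.95 percentage points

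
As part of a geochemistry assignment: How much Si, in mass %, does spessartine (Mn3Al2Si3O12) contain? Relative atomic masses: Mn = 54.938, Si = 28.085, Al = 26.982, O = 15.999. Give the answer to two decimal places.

M(Mn3Al2Si3O12) = 495.021 g/mol.
Si contributes 3 × 28.085 = 84.255 g per mole.
84.255/495.021 = 0.1702 → 17.02%.

17.02 mass %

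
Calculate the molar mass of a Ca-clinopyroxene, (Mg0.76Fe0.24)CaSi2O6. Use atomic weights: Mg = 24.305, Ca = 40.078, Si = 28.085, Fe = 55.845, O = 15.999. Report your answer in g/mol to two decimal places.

Mg: 0.76 × 24.305 = 18.4718
Fe: 0.24 × 55.845 = 13.4028
Ca: 1 × 40.078 = 40.0780
Si: 2 × 28.085 = 56.1700
O: 6 × 15.999 = 95.9940
Summing the contributions gives the formula mass.

224.12 g/mol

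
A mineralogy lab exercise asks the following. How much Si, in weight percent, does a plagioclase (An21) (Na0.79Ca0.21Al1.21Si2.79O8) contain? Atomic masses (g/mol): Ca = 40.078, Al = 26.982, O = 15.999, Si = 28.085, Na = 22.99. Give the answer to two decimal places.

M(Na0.79Ca0.21Al1.21Si2.79O8) = 265.576 g/mol.
Si contributes 2.79 × 28.085 = 78.357 g per mole.
78.357/265.576 = 0.2950 → 29.50%.

29.50 weight percent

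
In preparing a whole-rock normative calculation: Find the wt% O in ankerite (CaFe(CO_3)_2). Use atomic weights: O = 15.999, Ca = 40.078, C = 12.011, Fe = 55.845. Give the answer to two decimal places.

44.45 wt%

M(CaFe(CO_3)_2) = 215.939 g/mol.
O contributes 6 × 15.999 = 95.994 g per mole.
95.994/215.939 = 0.4445 → 44.45%.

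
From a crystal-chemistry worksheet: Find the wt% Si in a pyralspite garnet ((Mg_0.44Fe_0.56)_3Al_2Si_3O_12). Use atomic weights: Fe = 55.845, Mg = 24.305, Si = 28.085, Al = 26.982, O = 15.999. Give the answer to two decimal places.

18.47 wt%

M((Mg_0.44Fe_0.56)_3Al_2Si_3O_12) = 456.109 g/mol.
Si contributes 3 × 28.085 = 84.255 g per mole.
84.255/456.109 = 0.1847 → 18.47%.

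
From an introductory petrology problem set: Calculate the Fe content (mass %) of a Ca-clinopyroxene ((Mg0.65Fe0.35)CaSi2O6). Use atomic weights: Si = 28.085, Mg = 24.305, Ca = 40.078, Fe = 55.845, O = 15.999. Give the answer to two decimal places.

8.59 mass %

M((Mg0.65Fe0.35)CaSi2O6) = 227.586 g/mol.
Fe contributes 0.35 × 55.845 = 19.546 g per mole.
19.546/227.586 = 0.0859 → 8.59%.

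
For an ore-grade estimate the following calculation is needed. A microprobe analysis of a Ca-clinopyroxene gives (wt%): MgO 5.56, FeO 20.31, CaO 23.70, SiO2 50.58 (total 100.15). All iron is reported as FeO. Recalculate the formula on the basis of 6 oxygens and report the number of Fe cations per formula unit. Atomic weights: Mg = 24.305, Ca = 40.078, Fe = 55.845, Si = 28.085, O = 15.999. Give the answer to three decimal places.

0.671 Fe apfu

MgO: 5.56/40.304 = 0.13795 mol → 0.13795 mol Mg, 0.13795 mol O.
FeO: 20.31/71.844 = 0.28270 mol → 0.28270 mol Fe, 0.28270 mol O.
CaO: 23.70/56.077 = 0.42263 mol → 0.42263 mol Ca, 0.42263 mol O.
SiO2: 50.58/60.083 = 0.84184 mol → 0.84184 mol Si, 1.68368 mol O.
Total oxygen = 2.52696 mol. Normalization factor = 6/2.52696 = 2.37439.
Fe per 6 O = 0.28270 × 2.37439 = 0.671.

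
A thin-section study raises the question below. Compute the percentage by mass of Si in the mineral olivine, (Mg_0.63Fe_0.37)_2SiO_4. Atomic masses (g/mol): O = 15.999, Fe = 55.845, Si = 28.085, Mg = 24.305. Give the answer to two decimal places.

Molar mass of (Mg_0.63Fe_0.37)_2SiO_4: 1.26·24.305 + 0.74·55.845 + 1·28.085 + 4·15.999 = 164.031 g/mol.
Mass of Si per formula unit: 1 × 28.085 = 28.085 g.
Weight fraction Si = 28.085 / 164.031 = 0.1712.

17.12 mass %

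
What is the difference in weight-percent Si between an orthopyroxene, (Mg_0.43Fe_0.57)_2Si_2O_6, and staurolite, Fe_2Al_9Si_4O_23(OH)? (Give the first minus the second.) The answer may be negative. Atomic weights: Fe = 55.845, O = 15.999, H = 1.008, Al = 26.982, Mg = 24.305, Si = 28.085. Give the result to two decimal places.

10.54 percentage points

M((Mg_0.43Fe_0.57)_2Si_2O_6) = 236.730 g/mol, so wt% Si = 56.170/236.730 × 100 = 23.73%.
M(Fe_2Al_9Si_4O_23(OH)) = 851.852 g/mol, so wt% Si = 112.340/851.852 × 100 = 13.19%.
23.73 − 13.19 = 10.54 pp.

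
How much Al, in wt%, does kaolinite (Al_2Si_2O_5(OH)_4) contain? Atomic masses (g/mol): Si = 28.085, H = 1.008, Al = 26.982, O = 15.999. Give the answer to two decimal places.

20.90 wt%

Molar mass of Al_2Si_2O_5(OH)_4: 2*26.982 + 2*28.085 + 9*15.999 + 4*1.008 = 258.157 g/mol.
Mass of Al per formula unit: 2 × 26.982 = 53.964 g.
Weight fraction Al = 53.964 / 258.157 = 0.2090.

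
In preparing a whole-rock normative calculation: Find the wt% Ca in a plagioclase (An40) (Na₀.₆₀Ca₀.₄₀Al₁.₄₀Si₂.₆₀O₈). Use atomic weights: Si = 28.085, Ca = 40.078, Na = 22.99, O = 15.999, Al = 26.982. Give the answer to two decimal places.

Molar mass of Na₀.₆₀Ca₀.₄₀Al₁.₄₀Si₂.₆₀O₈: 0.60*22.99 + 0.40*40.078 + 1.40*26.982 + 2.60*28.085 + 8*15.999 = 268.613 g/mol.
Mass of Ca per formula unit: 0.40 × 40.078 = 16.031 g.
Weight fraction Ca = 16.031 / 268.613 = 0.0597.

5.97 wt%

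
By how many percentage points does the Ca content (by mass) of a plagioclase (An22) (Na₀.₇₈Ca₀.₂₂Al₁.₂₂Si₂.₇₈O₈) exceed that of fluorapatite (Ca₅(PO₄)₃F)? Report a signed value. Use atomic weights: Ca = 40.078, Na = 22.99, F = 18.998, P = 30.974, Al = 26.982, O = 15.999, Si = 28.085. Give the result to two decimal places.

M(Na₀.₇₈Ca₀.₂₂Al₁.₂₂Si₂.₇₈O₈) = 265.736 g/mol, so wt% Ca = 8.817/265.736 × 100 = 3.32%.
M(Ca₅(PO₄)₃F) = 504.298 g/mol, so wt% Ca = 200.390/504.298 × 100 = 39.74%.
3.32 − 39.74 = -36.42 pp.

-36.42 percentage points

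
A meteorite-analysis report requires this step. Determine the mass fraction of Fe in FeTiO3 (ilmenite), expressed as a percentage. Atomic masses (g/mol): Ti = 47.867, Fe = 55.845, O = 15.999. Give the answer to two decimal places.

36.81 mass %

Molar mass of FeTiO3: 1*55.845 + 1*47.867 + 3*15.999 = 151.709 g/mol.
Mass of Fe per formula unit: 1 × 55.845 = 55.845 g.
Weight fraction Fe = 55.845 / 151.709 = 0.3681.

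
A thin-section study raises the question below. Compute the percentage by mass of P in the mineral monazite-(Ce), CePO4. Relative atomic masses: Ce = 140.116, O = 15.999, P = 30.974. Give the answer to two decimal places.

Formula mass = 1×140.116 + 1×30.974 + 4×15.999 = 235.086 g/mol, of which 30.974 g is P.
So P makes up 30.974/235.086 = 0.1318 of the mass, i.e. 13.18%.

13.18 weight percent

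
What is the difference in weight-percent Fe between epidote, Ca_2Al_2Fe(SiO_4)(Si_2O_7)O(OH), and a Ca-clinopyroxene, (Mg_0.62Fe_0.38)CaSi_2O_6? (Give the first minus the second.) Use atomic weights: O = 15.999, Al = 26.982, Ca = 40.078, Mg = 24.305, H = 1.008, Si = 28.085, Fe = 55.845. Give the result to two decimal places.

M(Ca_2Al_2Fe(SiO_4)(Si_2O_7)O(OH)) = 483.215 g/mol, so wt% Fe = 55.845/483.215 × 100 = 11.56%.
M((Mg_0.62Fe_0.38)CaSi_2O_6) = 228.532 g/mol, so wt% Fe = 21.221/228.532 × 100 = 9.29%.
11.56 − 9.29 = 2.27 pp.

2.27 percentage points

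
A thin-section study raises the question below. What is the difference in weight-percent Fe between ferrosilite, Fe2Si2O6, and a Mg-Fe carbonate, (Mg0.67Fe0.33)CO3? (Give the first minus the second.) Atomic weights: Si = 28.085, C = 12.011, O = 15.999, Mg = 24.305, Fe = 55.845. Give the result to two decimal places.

Fe in Fe2Si2O6: molar mass 263.854 g/mol; 2×55.845 = 111.690 g → 42.33 wt%.
Fe in (Mg0.67Fe0.33)CO3: molar mass 94.721 g/mol; 0.33×55.845 = 18.429 g → 19.46 wt%.
Difference = 42.33 − 19.46 = 22.87 percentage points.

22.87 percentage points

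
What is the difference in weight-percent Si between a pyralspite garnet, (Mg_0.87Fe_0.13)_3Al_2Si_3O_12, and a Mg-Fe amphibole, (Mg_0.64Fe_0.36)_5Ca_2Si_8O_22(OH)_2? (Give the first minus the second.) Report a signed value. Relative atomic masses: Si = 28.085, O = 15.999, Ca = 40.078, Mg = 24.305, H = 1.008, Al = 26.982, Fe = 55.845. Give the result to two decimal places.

Si in (Mg_0.87Fe_0.13)_3Al_2Si_3O_12: molar mass 415.423 g/mol; 3×28.085 = 84.255 g → 20.28 wt%.
Si in (Mg_0.64Fe_0.36)_5Ca_2Si_8O_22(OH)_2: molar mass 869.125 g/mol; 8×28.085 = 224.680 g → 25.85 wt%.
Difference = 20.28 − 25.85 = -5.57 percentage points.

-5.57 percentage points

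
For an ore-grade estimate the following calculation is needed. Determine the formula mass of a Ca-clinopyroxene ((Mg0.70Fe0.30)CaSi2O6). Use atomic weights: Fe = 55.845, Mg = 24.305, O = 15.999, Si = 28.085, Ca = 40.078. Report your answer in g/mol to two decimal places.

226.01 g/mol

The formula mass is the sum 0.70×24.305 + 0.30×55.845 + 1×40.078 + 2×28.085 + 6×15.999.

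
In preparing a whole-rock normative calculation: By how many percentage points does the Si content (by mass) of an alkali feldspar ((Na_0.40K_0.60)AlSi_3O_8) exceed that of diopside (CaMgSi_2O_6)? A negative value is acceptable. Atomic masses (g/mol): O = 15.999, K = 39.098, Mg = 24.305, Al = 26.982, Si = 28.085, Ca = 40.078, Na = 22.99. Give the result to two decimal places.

Si in (Na_0.40K_0.60)AlSi_3O_8: molar mass 271.884 g/mol; 3×28.085 = 84.255 g → 30.99 wt%.
Si in CaMgSi_2O_6: molar mass 216.547 g/mol; 2×28.085 = 56.170 g → 25.94 wt%.
Difference = 30.99 − 25.94 = 5.05 percentage points.

5.05 percentage points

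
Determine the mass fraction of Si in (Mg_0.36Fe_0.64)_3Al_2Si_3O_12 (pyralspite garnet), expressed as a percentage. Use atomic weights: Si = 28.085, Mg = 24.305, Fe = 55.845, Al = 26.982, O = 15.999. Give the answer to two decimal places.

Molar mass of (Mg_0.36Fe_0.64)_3Al_2Si_3O_12: 1.08*24.305 + 1.92*55.845 + 2*26.982 + 3*28.085 + 12*15.999 = 463.679 g/mol.
Mass of Si per formula unit: 3 × 28.085 = 84.255 g.
Weight fraction Si = 84.255 / 463.679 = 0.1817.

18.17 weight percent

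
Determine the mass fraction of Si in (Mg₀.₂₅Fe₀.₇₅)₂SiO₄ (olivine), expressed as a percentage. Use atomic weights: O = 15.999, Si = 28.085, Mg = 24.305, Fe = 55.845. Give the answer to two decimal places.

14.94 mass %

Molar mass of (Mg₀.₂₅Fe₀.₇₅)₂SiO₄: 0.50·24.305 + 1.50·55.845 + 1·28.085 + 4·15.999 = 188.001 g/mol.
Mass of Si per formula unit: 1 × 28.085 = 28.085 g.
Weight fraction Si = 28.085 / 188.001 = 0.1494.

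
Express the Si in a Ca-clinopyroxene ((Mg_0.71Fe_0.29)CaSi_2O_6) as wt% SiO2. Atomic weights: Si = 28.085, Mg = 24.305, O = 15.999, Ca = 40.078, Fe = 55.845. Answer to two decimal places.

Formula mass = 225.694 g/mol.
2 Si → 2.0000 mol SiO2 per formula unit; M(SiO2) = 60.083, so SiO2 mass = 120.166 g.
120.166/225.694 × 100 = 53.24 wt%.

53.24 wt%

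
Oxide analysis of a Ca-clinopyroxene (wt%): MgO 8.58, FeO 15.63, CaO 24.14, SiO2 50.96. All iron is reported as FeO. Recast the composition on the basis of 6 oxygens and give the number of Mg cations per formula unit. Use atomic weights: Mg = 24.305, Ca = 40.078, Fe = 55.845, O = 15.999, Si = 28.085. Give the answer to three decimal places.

0.499 Mg apfu

MgO: 8.58/40.304 = 0.21288 mol → 0.21288 mol Mg, 0.21288 mol O.
FeO: 15.63/71.844 = 0.21755 mol → 0.21755 mol Fe, 0.21755 mol O.
CaO: 24.14/56.077 = 0.43048 mol → 0.43048 mol Ca, 0.43048 mol O.
SiO2: 50.96/60.083 = 0.84816 mol → 0.84816 mol Si, 1.69632 mol O.
Total oxygen = 2.55723 mol. Normalization factor = 6/2.55723 = 2.34629.
Mg per 6 O = 0.21288 × 2.34629 = 0.499.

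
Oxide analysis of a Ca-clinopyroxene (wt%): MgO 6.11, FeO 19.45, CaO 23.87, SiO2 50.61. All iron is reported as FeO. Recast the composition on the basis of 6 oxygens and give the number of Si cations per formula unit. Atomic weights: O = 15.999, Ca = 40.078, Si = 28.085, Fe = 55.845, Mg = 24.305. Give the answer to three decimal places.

MgO (M=40.304): mol = 0.15160; Mg = 0.15160, O = 0.15160.
FeO (M=71.844): mol = 0.27073; Fe = 0.27073, O = 0.27073.
CaO (M=56.077): mol = 0.42566; Ca = 0.42566, O = 0.42566.
SiO2 (M=60.083): mol = 0.84233; Si = 0.84233, O = 1.68466.
ΣO = 2.53265; factor = 6/ΣO = 2.36906.
Si apfu = 0.84233 × 2.36906 = 1.996.

1.996 Si apfu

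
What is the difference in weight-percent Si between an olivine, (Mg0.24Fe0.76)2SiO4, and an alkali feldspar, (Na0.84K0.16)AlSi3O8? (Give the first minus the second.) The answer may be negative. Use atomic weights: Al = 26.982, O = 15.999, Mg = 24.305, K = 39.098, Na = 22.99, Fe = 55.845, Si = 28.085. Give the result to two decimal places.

Si in (Mg0.24Fe0.76)2SiO4: molar mass 188.632 g/mol; 1×28.085 = 28.085 g → 14.89 wt%.
Si in (Na0.84K0.16)AlSi3O8: molar mass 264.796 g/mol; 3×28.085 = 84.255 g → 31.82 wt%.
Difference = 14.89 − 31.82 = -16.93 percentage points.

-16.93 percentage points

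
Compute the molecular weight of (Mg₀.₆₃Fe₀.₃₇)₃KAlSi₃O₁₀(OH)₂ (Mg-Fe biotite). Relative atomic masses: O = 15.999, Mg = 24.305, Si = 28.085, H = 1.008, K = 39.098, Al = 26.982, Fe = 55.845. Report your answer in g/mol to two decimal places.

452.26 g/mol

M = 1.89×24.305 + 1.11×55.845 + 1×39.098 + 1×26.982 + 3×28.085 + 12×15.999 + 2×1.008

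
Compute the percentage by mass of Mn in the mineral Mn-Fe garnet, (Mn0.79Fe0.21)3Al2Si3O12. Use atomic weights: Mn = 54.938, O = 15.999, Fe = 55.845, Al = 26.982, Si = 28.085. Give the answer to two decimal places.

26.27 mass %

M((Mn0.79Fe0.21)3Al2Si3O12) = 495.592 g/mol.
Mn contributes 2.37 × 54.938 = 130.203 g per mole.
130.203/495.592 = 0.2627 → 26.27%.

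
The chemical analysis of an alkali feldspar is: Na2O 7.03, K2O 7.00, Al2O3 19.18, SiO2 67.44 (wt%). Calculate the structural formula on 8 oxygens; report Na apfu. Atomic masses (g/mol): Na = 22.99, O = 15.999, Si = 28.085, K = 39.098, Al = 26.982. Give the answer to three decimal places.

0.606 Na apfu

Na2O (M=61.979): mol = 0.11343; Na = 0.22686, O = 0.11343.
K2O (M=94.195): mol = 0.07431; K = 0.14862, O = 0.07431.
Al2O3 (M=101.961): mol = 0.18811; Al = 0.37622, O = 0.56433.
SiO2 (M=60.083): mol = 1.12245; Si = 1.12245, O = 2.24490.
ΣO = 2.99697; factor = 8/ΣO = 2.66936.
Na apfu = 0.22686 × 2.66936 = 0.606.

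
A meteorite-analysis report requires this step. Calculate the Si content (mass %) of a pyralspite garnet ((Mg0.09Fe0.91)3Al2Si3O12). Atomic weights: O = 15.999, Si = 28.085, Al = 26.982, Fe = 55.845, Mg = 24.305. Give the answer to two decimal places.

17.22 mass %

Formula mass = 0.27·24.305 + 2.73·55.845 + 2·26.982 + 3·28.085 + 12·15.999 = 489.226 g/mol, of which 84.255 g is Si.
So Si makes up 84.255/489.226 = 0.1722 of the mass, i.e. 17.22%.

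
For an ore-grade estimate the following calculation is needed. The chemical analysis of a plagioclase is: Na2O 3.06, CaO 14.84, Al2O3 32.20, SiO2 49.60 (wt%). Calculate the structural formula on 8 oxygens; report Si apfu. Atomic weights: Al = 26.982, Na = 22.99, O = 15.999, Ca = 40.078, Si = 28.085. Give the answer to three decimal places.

Na2O (M=61.979): mol = 0.04937; Na = 0.09874, O = 0.04937.
CaO (M=56.077): mol = 0.26464; Ca = 0.26464, O = 0.26464.
Al2O3 (M=101.961): mol = 0.31581; Al = 0.63162, O = 0.94743.
SiO2 (M=60.083): mol = 0.82552; Si = 0.82552, O = 1.65104.
ΣO = 2.91248; factor = 8/ΣO = 2.74680.
Si apfu = 0.82552 × 2.74680 = 2.268.

2.268 Si apfu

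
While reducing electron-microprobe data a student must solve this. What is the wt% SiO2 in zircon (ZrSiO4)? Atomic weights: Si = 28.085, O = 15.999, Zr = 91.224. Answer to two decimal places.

32.78 wt%

M(ZrSiO4) = 183.305 g/mol; M(SiO2) = 60.083 g/mol.
Moles SiO2 per formula unit = 1 Si ÷ 1 = 1.0000.
SiO2 fraction = (1.0000 × 60.083) / 183.305 = 60.083/183.305 = 0.3278.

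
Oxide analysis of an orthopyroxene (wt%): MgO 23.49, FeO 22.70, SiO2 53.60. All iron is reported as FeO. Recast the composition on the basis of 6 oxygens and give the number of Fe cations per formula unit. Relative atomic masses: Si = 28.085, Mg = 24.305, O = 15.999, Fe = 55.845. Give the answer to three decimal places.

MgO: 23.49/40.304 = 0.58282 mol → 0.58282 mol Mg, 0.58282 mol O.
FeO: 22.70/71.844 = 0.31596 mol → 0.31596 mol Fe, 0.31596 mol O.
SiO2: 53.60/60.083 = 0.89210 mol → 0.89210 mol Si, 1.78420 mol O.
Total oxygen = 2.68298 mol. Normalization factor = 6/2.68298 = 2.23632.
Fe per 6 O = 0.31596 × 2.23632 = 0.707.

0.707 Fe apfu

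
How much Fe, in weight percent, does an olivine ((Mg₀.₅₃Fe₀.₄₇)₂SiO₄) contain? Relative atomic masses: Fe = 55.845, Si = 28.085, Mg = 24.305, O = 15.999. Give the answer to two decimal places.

30.82 weight percent

Formula mass = 1.06×24.305 + 0.94×55.845 + 1×28.085 + 4×15.999 = 170.339 g/mol, of which 52.494 g is Fe.
So Fe makes up 52.494/170.339 = 0.3082 of the mass, i.e. 30.82%.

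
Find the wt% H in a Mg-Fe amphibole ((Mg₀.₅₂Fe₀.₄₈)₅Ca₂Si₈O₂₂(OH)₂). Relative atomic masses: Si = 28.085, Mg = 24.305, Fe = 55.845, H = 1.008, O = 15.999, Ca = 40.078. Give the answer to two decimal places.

Formula mass = 2.60×24.305 + 2.40×55.845 + 2×40.078 + 8×28.085 + 24×15.999 + 2×1.008 = 888.049 g/mol, of which 2.016 g is H.
So H makes up 2.016/888.049 = 0.0023 of the mass, i.e. 0.23%.

0.23 weight percent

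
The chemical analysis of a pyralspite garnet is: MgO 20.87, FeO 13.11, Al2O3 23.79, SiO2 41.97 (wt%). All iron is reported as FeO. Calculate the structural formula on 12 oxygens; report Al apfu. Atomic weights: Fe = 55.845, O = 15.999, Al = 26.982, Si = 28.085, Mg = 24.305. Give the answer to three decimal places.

2.002 Al apfu

MgO: 20.87/40.304 = 0.51781 mol → 0.51781 mol Mg, 0.51781 mol O.
FeO: 13.11/71.844 = 0.18248 mol → 0.18248 mol Fe, 0.18248 mol O.
Al2O3: 23.79/101.961 = 0.23332 mol → 0.46664 mol Al, 0.69996 mol O.
SiO2: 41.97/60.083 = 0.69853 mol → 0.69853 mol Si, 1.39706 mol O.
Total oxygen = 2.79731 mol. Normalization factor = 12/2.79731 = 4.28984.
Al per 12 O = 0.46664 × 4.28984 = 2.002.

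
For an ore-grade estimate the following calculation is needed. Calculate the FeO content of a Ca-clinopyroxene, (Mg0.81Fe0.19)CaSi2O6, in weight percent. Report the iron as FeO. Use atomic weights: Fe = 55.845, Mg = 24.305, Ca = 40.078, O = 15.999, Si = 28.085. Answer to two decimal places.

M((Mg0.81Fe0.19)CaSi2O6) = 222.540 g/mol; M(FeO) = 71.844 g/mol.
Moles FeO per formula unit = 0.19 Fe ÷ 1 = 0.1900.
FeO fraction = (0.1900 × 71.844) / 222.540 = 13.650/222.540 = 0.0613.

6.13 wt%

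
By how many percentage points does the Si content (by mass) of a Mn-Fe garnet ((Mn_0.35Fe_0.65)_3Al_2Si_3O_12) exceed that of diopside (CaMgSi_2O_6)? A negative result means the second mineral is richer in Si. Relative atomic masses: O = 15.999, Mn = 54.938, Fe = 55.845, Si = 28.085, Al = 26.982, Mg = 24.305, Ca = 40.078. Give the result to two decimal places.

-8.98 percentage points

First mineral: 84.255 g Si in 496.790 g formula = 16.96 wt% Si.
Second mineral: 56.170 g Si in 216.547 g formula = 25.94 wt% Si.
16.96% − 25.94% gives a difference of -8.98 percentage points.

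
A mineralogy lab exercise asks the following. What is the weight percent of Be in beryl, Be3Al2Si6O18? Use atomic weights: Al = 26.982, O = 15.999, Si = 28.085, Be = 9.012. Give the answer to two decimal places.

5.03 mass %

Molar mass of Be3Al2Si6O18: 3·9.012 + 2·26.982 + 6·28.085 + 18·15.999 = 537.492 g/mol.
Mass of Be per formula unit: 3 × 9.012 = 27.036 g.
Weight fraction Be = 27.036 / 537.492 = 0.0503.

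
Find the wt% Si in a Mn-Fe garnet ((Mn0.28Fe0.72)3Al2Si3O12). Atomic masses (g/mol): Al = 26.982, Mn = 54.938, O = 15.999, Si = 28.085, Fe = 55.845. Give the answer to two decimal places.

16.95 mass %

M((Mn0.28Fe0.72)3Al2Si3O12) = 496.980 g/mol.
Si contributes 3 × 28.085 = 84.255 g per mole.
84.255/496.980 = 0.1695 → 16.95%.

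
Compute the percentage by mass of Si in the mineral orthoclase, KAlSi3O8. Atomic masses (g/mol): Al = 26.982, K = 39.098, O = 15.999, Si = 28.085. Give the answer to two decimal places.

30.27 weight percent

Formula mass = 1×39.098 + 1×26.982 + 3×28.085 + 8×15.999 = 278.327 g/mol, of which 84.255 g is Si.
So Si makes up 84.255/278.327 = 0.3027 of the mass, i.e. 30.27%.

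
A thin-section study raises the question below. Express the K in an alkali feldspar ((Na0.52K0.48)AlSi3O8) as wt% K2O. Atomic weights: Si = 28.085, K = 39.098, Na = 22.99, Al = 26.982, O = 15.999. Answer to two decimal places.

8.37 wt%

Formula mass = 269.951 g/mol.
0.48 K → 0.2400 mol K2O per formula unit; M(K2O) = 94.195, so K2O mass = 22.607 g.
22.607/269.951 × 100 = 8.37 wt%.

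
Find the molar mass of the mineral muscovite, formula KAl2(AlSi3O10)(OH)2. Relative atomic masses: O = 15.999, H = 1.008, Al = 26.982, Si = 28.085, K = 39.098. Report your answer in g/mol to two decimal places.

398.30 g/mol

The formula mass is the sum 1·39.098 + 3·26.982 + 3·28.085 + 12·15.999 + 2·1.008.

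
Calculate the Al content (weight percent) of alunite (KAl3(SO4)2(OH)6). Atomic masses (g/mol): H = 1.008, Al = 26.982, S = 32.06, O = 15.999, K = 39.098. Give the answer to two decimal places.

19.54 weight percent

Molar mass of KAl3(SO4)2(OH)6: 1*39.098 + 3*26.982 + 2*32.06 + 14*15.999 + 6*1.008 = 414.198 g/mol.
Mass of Al per formula unit: 3 × 26.982 = 80.946 g.
Weight fraction Al = 80.946 / 414.198 = 0.1954.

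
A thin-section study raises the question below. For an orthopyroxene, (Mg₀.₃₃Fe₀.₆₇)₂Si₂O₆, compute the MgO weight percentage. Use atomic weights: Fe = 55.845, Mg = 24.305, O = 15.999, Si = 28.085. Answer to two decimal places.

10.95 wt%

Formula mass = 243.038 g/mol.
0.66 Mg → 0.6600 mol MgO per formula unit; M(MgO) = 40.304, so MgO mass = 26.601 g.
26.601/243.038 × 100 = 10.95 wt%.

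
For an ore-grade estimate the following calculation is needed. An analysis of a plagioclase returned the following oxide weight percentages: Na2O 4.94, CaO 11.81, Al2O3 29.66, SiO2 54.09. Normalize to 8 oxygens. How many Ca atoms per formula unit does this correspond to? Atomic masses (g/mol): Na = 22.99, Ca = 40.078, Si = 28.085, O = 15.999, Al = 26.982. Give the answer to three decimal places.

Na2O: 4.94/61.979 = 0.07970 mol → 0.15940 mol Na, 0.07970 mol O.
CaO: 11.81/56.077 = 0.21060 mol → 0.21060 mol Ca, 0.21060 mol O.
Al2O3: 29.66/101.961 = 0.29090 mol → 0.58180 mol Al, 0.87270 mol O.
SiO2: 54.09/60.083 = 0.90025 mol → 0.90025 mol Si, 1.80050 mol O.
Total oxygen = 2.96350 mol. Normalization factor = 8/2.96350 = 2.69951.
Ca per 8 O = 0.21060 × 2.69951 = 0.569.

0.569 Ca apfu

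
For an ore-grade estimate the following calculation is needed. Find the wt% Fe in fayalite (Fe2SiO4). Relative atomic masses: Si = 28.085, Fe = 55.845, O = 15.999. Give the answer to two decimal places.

M(Fe2SiO4) = 203.771 g/mol.
Fe contributes 2 × 55.845 = 111.690 g per mole.
111.690/203.771 = 0.5481 → 54.81%.

54.81 weight percent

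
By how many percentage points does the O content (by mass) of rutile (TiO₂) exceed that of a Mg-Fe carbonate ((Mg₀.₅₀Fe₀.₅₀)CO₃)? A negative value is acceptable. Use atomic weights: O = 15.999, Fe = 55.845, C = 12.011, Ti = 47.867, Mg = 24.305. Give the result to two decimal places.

-7.89 percentage points

O in TiO₂: molar mass 79.865 g/mol; 2×15.999 = 31.998 g → 40.07 wt%.
O in (Mg₀.₅₀Fe₀.₅₀)CO₃: molar mass 100.083 g/mol; 3×15.999 = 47.997 g → 47.96 wt%.
Difference = 40.07 − 47.96 = -7.89 percentage points.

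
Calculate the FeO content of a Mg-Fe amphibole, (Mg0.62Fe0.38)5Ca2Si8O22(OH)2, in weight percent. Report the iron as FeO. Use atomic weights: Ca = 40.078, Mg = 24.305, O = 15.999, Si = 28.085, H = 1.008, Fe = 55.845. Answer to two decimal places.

15.65 wt%

M((Mg0.62Fe0.38)5Ca2Si8O22(OH)2) = 872.279 g/mol; M(FeO) = 71.844 g/mol.
Moles FeO per formula unit = 1.90 Fe ÷ 1 = 1.9000.
FeO fraction = (1.9000 × 71.844) / 872.279 = 136.504/872.279 = 0.1565.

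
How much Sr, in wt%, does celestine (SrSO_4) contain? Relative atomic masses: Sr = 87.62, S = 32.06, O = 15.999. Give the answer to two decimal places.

M(SrSO_4) = 183.676 g/mol.
Sr contributes 1 × 87.62 = 87.620 g per mole.
87.620/183.676 = 0.4770 → 47.70%.

47.70 wt%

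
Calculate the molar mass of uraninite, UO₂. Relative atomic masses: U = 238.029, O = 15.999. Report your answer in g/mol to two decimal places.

270.03 g/mol

U: 1 × 238.029 = 238.0290
O: 2 × 15.999 = 31.9980
Summing the contributions gives the formula mass.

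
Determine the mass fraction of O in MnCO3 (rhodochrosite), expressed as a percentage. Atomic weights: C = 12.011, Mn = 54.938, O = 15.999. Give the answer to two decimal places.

41.76 mass %

M(MnCO3) = 114.946 g/mol.
O contributes 3 × 15.999 = 47.997 g per mole.
47.997/114.946 = 0.4176 → 41.76%.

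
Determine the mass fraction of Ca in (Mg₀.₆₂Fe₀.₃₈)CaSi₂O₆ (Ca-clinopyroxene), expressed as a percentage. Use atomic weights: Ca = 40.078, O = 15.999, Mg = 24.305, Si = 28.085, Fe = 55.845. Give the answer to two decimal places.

M((Mg₀.₆₂Fe₀.₃₈)CaSi₂O₆) = 228.532 g/mol.
Ca contributes 1 × 40.078 = 40.078 g per mole.
40.078/228.532 = 0.1754 → 17.54%.

17.54 wt%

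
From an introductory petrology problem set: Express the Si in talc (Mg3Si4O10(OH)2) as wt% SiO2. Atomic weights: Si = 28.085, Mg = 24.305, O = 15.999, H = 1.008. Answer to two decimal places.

63.37 wt%

Formula mass = 379.259 g/mol.
4 Si → 4.0000 mol SiO2 per formula unit; M(SiO2) = 60.083, so SiO2 mass = 240.332 g.
240.332/379.259 × 100 = 63.37 wt%.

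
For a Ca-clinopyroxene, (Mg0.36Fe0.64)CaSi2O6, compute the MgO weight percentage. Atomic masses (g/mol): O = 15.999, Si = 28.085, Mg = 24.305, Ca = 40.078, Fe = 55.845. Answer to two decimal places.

6.13 wt%

Formula mass = 236.733 g/mol.
0.36 Mg → 0.3600 mol MgO per formula unit; M(MgO) = 40.304, so MgO mass = 14.509 g.
14.509/236.733 × 100 = 6.13 wt%.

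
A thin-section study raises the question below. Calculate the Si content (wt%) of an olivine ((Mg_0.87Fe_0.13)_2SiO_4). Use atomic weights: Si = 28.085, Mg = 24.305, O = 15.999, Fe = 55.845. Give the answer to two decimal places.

Formula mass = 1.74*24.305 + 0.26*55.845 + 1*28.085 + 4*15.999 = 148.891 g/mol, of which 28.085 g is Si.
So Si makes up 28.085/148.891 = 0.1886 of the mass, i.e. 18.86%.

18.86 wt%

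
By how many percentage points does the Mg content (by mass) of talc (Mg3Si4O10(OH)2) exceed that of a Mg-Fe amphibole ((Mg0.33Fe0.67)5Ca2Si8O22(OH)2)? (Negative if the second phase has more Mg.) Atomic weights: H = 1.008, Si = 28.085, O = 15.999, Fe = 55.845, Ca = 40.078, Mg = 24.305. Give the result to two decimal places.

First mineral: 72.915 g Mg in 379.259 g formula = 19.23 wt% Mg.
Second mineral: 40.103 g Mg in 918.012 g formula = 4.37 wt% Mg.
19.23% − 4.37% gives a difference of 14.86 percentage points.

14.86 percentage points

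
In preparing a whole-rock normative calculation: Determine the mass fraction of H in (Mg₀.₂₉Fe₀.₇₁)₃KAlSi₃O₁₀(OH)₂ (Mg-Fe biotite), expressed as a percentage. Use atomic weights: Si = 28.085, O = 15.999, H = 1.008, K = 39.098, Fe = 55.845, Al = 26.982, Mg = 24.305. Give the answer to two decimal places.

Formula mass = 0.87*24.305 + 2.13*55.845 + 1*39.098 + 1*26.982 + 3*28.085 + 12*15.999 + 2*1.008 = 484.434 g/mol, of which 2.016 g is H.
So H makes up 2.016/484.434 = 0.0042 of the mass, i.e. 0.42%.

0.42 weight percent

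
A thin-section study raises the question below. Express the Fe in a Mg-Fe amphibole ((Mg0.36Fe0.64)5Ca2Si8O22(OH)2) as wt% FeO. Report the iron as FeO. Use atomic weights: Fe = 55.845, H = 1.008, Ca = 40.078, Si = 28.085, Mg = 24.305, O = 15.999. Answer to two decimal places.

25.17 wt%

Molar mass of (Mg0.36Fe0.64)5Ca2Si8O22(OH)2 = 1.80×24.305 + 3.20×55.845 + 2×40.078 + 8×28.085 + 24×15.999 + 2×1.008 = 913.281 g/mol.
Each formula unit contains 3.20 Fe, equivalent to 3.20/1 = 3.2000 mol FeO.
M(FeO) = 1×55.845 + 1×15.999 = 71.844 g/mol.
Mass of FeO per formula unit = 3.2000 × 71.844 = 229.901 g.
FeO wt% = 229.901 / 913.281 × 100 = 25.17%.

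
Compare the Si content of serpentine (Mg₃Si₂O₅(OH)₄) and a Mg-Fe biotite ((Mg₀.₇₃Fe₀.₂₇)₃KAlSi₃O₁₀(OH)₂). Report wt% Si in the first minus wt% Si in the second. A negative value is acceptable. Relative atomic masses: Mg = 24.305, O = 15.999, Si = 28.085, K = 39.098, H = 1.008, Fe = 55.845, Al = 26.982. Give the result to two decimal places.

1.24 percentage points

First mineral: 56.170 g Si in 277.108 g formula = 20.27 wt% Si.
Second mineral: 84.255 g Si in 442.801 g formula = 19.03 wt% Si.
20.27% − 19.03% gives a difference of 1.24 percentage points.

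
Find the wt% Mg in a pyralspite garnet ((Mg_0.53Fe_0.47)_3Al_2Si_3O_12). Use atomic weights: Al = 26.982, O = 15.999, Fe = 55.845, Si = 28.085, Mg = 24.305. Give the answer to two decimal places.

8.63 wt%

Molar mass of (Mg_0.53Fe_0.47)_3Al_2Si_3O_12: 1.59*24.305 + 1.41*55.845 + 2*26.982 + 3*28.085 + 12*15.999 = 447.593 g/mol.
Mass of Mg per formula unit: 1.59 × 24.305 = 38.645 g.
Weight fraction Mg = 38.645 / 447.593 = 0.0863.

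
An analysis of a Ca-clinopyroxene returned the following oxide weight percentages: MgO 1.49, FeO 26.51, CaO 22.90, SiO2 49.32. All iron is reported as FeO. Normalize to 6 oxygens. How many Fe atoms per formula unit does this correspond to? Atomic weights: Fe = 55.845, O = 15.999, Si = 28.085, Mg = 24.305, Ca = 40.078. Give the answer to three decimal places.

0.901 Fe apfu

1.49 wt% MgO ÷ 40.304 g/mol = 0.03697 mol, giving 0.03697 Mg and 0.03697 O.
26.51 wt% FeO ÷ 71.844 g/mol = 0.36899 mol, giving 0.36899 Fe and 0.36899 O.
22.90 wt% CaO ÷ 56.077 g/mol = 0.40837 mol, giving 0.40837 Ca and 0.40837 O.
49.32 wt% SiO2 ÷ 60.083 g/mol = 0.82086 mol, giving 0.82086 Si and 1.64172 O.
Oxygen sums to 2.45605; scaling by 6/2.45605 = 2.44295 puts the formula on 6 O.
Fe: 0.36899 × 2.44295 = 0.901 atoms per formula unit.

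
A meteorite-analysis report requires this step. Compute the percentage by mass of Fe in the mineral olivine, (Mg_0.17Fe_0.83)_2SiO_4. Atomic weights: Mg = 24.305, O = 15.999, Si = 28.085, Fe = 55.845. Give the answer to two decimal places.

48.02 wt%

Molar mass of (Mg_0.17Fe_0.83)_2SiO_4: 0.34*24.305 + 1.66*55.845 + 1*28.085 + 4*15.999 = 193.047 g/mol.
Mass of Fe per formula unit: 1.66 × 55.845 = 92.703 g.
Weight fraction Fe = 92.703 / 193.047 = 0.4802.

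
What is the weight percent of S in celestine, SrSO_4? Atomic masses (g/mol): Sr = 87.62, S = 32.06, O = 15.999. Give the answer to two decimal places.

Molar mass of SrSO_4: 1*87.62 + 1*32.06 + 4*15.999 = 183.676 g/mol.
Mass of S per formula unit: 1 × 32.06 = 32.060 g.
Weight fraction S = 32.060 / 183.676 = 0.1745.

17.45 weight percent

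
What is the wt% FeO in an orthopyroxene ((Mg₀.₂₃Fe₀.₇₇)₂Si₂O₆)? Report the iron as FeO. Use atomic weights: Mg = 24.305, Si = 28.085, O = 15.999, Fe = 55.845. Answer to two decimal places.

Formula mass = 249.346 g/mol.
1.54 Fe → 1.5400 mol FeO per formula unit; M(FeO) = 71.844, so FeO mass = 110.640 g.
110.640/249.346 × 100 = 44.37 wt%.

44.37 wt%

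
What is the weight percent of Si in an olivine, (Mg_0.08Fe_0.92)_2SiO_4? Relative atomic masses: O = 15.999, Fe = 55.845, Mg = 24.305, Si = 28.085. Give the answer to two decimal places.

M((Mg_0.08Fe_0.92)_2SiO_4) = 198.725 g/mol.
Si contributes 1 × 28.085 = 28.085 g per mole.
28.085/198.725 = 0.1413 → 14.13%.

14.13 wt%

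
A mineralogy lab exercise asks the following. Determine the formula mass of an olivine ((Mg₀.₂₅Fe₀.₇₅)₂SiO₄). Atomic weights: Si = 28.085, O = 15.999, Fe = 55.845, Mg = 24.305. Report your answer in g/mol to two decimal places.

M = 0.50·24.305 + 1.50·55.845 + 1·28.085 + 4·15.999

188.00 g/mol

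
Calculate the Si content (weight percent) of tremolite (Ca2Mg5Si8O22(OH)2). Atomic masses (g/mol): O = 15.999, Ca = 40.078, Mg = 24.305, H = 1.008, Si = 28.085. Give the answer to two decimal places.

27.66 weight percent

Formula mass = 2×40.078 + 5×24.305 + 8×28.085 + 24×15.999 + 2×1.008 = 812.353 g/mol, of which 224.680 g is Si.
So Si makes up 224.680/812.353 = 0.2766 of the mass, i.e. 27.66%.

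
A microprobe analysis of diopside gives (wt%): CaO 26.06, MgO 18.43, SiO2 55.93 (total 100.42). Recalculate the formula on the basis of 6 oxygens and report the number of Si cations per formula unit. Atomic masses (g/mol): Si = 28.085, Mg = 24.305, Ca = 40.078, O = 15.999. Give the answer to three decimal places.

CaO (M=56.077): mol = 0.46472; Ca = 0.46472, O = 0.46472.
MgO (M=40.304): mol = 0.45727; Mg = 0.45727, O = 0.45727.
SiO2 (M=60.083): mol = 0.93088; Si = 0.93088, O = 1.86176.
ΣO = 2.78375; factor = 6/ΣO = 2.15537.
Si apfu = 0.93088 × 2.15537 = 2.006.

2.006 Si apfu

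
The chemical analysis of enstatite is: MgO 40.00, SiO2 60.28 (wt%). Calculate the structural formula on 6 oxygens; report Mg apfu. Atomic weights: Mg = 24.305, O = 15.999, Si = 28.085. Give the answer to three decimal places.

40.00 wt% MgO ÷ 40.304 g/mol = 0.99246 mol, giving 0.99246 Mg and 0.99246 O.
60.28 wt% SiO2 ÷ 60.083 g/mol = 1.00328 mol, giving 1.00328 Si and 2.00656 O.
Oxygen sums to 2.99902; scaling by 6/2.99902 = 2.00065 puts the formula on 6 O.
Mg: 0.99246 × 2.00065 = 1.986 atoms per formula unit.

1.986 Mg apfu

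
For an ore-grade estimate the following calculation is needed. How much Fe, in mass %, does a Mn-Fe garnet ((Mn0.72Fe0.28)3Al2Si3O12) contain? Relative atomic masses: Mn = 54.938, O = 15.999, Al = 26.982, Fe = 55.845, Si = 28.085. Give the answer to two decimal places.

Formula mass = 2.16·54.938 + 0.84·55.845 + 2·26.982 + 3·28.085 + 12·15.999 = 495.783 g/mol, of which 46.910 g is Fe.
So Fe makes up 46.910/495.783 = 0.0946 of the mass, i.e. 9.46%.

9.46 mass %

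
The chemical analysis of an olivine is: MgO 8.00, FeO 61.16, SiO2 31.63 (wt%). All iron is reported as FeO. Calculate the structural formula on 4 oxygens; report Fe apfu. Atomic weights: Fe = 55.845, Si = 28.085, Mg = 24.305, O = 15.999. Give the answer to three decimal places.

8.00 wt% MgO ÷ 40.304 g/mol = 0.19849 mol, giving 0.19849 Mg and 0.19849 O.
61.16 wt% FeO ÷ 71.844 g/mol = 0.85129 mol, giving 0.85129 Fe and 0.85129 O.
31.63 wt% SiO2 ÷ 60.083 g/mol = 0.52644 mol, giving 0.52644 Si and 1.05288 O.
Oxygen sums to 2.10266; scaling by 4/2.10266 = 1.90235 puts the formula on 4 O.
Fe: 0.85129 × 1.90235 = 1.619 atoms per formula unit.

1.619 Fe apfu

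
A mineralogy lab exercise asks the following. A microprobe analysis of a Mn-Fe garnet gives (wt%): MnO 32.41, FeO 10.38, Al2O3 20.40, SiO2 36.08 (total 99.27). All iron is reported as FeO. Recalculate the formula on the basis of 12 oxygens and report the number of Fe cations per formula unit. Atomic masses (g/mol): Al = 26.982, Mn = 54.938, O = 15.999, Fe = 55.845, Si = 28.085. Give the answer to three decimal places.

0.722 Fe apfu

32.41 wt% MnO ÷ 70.937 g/mol = 0.45688 mol, giving 0.45688 Mn and 0.45688 O.
10.38 wt% FeO ÷ 71.844 g/mol = 0.14448 mol, giving 0.14448 Fe and 0.14448 O.
20.40 wt% Al2O3 ÷ 101.961 g/mol = 0.20008 mol, giving 0.40016 Al and 0.60024 O.
36.08 wt% SiO2 ÷ 60.083 g/mol = 0.60050 mol, giving 0.60050 Si and 1.20100 O.
Oxygen sums to 2.40260; scaling by 12/2.40260 = 4.99459 puts the formula on 12 O.
Fe: 0.14448 × 4.99459 = 0.722 atoms per formula unit.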